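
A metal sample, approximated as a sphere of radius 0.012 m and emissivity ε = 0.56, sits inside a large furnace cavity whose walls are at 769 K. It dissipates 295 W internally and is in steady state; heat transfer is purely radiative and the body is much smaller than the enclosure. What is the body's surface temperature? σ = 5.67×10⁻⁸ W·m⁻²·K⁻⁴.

T ≈ 1530 K

For a small grey body in a large enclosure, net radiated power = εσA(T⁴ − T_w⁴).
Steady state: P = εσA(T⁴ − T_w⁴) with A = 4πr² = 0.001810 m².
T⁴ = P/(εσA) + T_w⁴ = 295/(0.56·5.67×10⁻⁸·0.001810) + (769)⁴
    = 5.134×10¹² + 3.497×10¹¹ = 5.484×10¹² K⁴.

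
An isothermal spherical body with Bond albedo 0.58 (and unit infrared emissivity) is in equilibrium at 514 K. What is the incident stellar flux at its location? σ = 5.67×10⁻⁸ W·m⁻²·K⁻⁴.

(1−a)S·πr² = σ·4πr²·T⁴ ⇒ S = 4σT⁴/(1−a).
S = 4·5.67×10⁻⁸·6.980×10¹⁰/0.420.

S ≈ 37700 W/m²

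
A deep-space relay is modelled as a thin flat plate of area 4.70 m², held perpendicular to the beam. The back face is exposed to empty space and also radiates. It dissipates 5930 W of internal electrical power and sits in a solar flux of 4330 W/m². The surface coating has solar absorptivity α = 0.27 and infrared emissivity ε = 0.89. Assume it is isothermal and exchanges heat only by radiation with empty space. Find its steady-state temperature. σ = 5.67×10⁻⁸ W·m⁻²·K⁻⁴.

At steady state, absorbed solar power + internal power = radiated power.
Absorbed: α·S·A_cross = 0.27·4330·4.700 = 5495 W (cross-section A).
Total input = 5495 + 5930 = 11420 W.
Radiated: εσ·A_surf·T⁴ with A_surf = 2A = 9.400 m².
T⁴ = 11420/(0.89·5.67×10⁻⁸·9.400) = 2.408×10¹⁰ K⁴.

T ≈ 394 K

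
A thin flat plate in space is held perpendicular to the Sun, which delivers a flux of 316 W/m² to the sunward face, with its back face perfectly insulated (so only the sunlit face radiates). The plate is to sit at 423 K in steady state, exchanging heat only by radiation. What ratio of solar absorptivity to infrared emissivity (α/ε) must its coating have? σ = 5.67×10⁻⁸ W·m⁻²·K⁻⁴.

Balance: αS·A = εσ·1A·T⁴ ⇒ α/ε = σT⁴/S.
α/ε = 5.67×10⁻⁸·(423)⁴/316 = 5.67×10⁻⁸·3.202×10¹⁰/316.

α/ε ≈ 5.74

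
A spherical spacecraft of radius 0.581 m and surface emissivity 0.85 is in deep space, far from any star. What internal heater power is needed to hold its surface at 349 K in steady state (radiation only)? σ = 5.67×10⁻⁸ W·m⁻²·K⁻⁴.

P ≈ 3030 W

P = εσ·4πr²·T⁴.
4πr² = 4.242 m²; T⁴ = 1.484×10¹⁰ K⁴.
P = 0.85·5.67×10⁻⁸·4.242·1.484×10¹⁰.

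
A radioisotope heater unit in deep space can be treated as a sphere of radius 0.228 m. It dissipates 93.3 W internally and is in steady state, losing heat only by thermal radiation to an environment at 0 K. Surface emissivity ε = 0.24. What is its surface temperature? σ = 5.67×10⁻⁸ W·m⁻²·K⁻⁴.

T ≈ 320 K

Steady state: internal power = radiated power, P = εσA T⁴.
Radiating area A = 4πr² = 0.6533 m².
T⁴ = P/(εσA) = 93.3/(0.24·5.67×10⁻⁸·0.6533) = 1.050×10¹⁰ K⁴.
T = (1.050×10¹⁰)^(1/4).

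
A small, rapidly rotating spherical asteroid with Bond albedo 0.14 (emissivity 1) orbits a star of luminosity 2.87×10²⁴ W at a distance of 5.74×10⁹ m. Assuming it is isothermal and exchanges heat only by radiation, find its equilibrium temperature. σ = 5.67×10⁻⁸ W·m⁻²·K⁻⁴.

T ≈ 403 K

First find the stellar flux at distance d: S = L/(4πd²) = 2.87×10²⁴/(4π·(5.74×10⁹)²) = 6932 W/m².
For an isothermal sphere, absorbed (1−a)S·πr² = emitted σ·4πr²·T⁴, so T⁴ = (1−a)S/(4σ).
T⁴ = 0.860·6932/(4·5.67×10⁻⁸) = 2.628×10¹⁰ K⁴.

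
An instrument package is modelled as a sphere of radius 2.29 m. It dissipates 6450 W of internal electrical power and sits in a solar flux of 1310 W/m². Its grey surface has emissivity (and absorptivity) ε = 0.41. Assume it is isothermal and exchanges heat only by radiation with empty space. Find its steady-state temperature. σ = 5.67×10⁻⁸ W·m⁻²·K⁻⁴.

At steady state, absorbed solar power + internal power = radiated power.
Absorbed: α·S·A_cross = 0.41·1310·16.47 = 8849 W (cross-section πr²).
Total input = 8849 + 6450 = 15300 W.
Radiated: εσ·A_surf·T⁴ with A_surf = 4πr² = 65.90 m².
T⁴ = 15300/(0.41·5.67×10⁻⁸·65.90) = 9.986×10⁹ K⁴.

T ≈ 316 K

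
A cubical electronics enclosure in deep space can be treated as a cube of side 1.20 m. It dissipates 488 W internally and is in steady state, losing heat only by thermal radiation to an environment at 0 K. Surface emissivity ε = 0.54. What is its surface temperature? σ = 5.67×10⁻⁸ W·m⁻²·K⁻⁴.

Steady state: internal power = radiated power, P = εσA T⁴.
Radiating area A = 6L² = 8.640 m².
T⁴ = P/(εσA) = 488/(0.54·5.67×10⁻⁸·8.640) = 1.845×10⁹ K⁴.
T = (1.845×10⁹)^(1/4).

T ≈ 207 K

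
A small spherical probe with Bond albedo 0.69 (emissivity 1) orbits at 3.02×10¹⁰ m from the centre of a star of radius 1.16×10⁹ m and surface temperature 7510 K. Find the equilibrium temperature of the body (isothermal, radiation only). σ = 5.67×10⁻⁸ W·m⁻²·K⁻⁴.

T ≈ 777 K

The star's surface emits σT_*⁴; at distance d the flux is S = σT_*⁴(R_*/d)².
S = 5.67×10⁻⁸·(7510)⁴·(1.16×10⁹/3.02×10¹⁰)² = 2.661×10⁵ W/m².
For an isothermal sphere T⁴ = (1−a)S/(4σ) = 3.637×10¹¹ K⁴.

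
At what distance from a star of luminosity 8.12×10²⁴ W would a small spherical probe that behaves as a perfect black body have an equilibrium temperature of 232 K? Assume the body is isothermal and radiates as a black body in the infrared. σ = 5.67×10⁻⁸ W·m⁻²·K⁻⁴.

d ≈ 3.14×10¹⁰ m

For an isothermal black-emitting sphere, (1−a)S·πr² = σ·4πr²·T⁴ ⇒ S = 4σT⁴/(1−a).
S = 4·5.67×10⁻⁸·(232)⁴/1.00 = 657.0 W/m².
Flux falls as S = L/(4πd²), so d = √(L/(4πS)) = √(8.12×10²⁴/(4π·657.0)).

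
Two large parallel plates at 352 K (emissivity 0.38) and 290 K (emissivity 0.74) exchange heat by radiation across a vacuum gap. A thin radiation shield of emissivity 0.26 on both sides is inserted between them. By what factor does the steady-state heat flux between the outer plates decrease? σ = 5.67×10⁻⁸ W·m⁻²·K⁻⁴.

factor ≈ 3.24

Without shield: q₀ = σΔ(T⁴)/(1/ε₁+1/ε₂−1) with denominator 2.983.
With shield the two gaps are in series; the resistances add: (1/ε₁+1/ε_s−1)+(1/ε_s+1/ε₂−1) = 5.478+4.198 = 9.675.
Heat-flux ratio q₀/q = 9.675/2.983.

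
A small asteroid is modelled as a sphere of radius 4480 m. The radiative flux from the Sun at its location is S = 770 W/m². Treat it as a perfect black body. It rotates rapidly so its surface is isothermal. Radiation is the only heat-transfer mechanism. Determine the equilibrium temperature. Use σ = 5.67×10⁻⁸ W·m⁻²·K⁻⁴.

T ≈ 241 K

At equilibrium, absorbed power = emitted power.
Absorbing cross-section = πr² = 6.305×10⁷ m²; emitting surface = 4πr² = 2.522×10⁸ m² (ratio 4).
S·A_cross = εσ·A_surf·T⁴  ⇒  T⁴ = S/(4σ).
T⁴ = 1.00·770/(4·5.67×10⁻⁸) = 3.395×10⁹ K⁴.
T = (3.395×10⁹)^(1/4).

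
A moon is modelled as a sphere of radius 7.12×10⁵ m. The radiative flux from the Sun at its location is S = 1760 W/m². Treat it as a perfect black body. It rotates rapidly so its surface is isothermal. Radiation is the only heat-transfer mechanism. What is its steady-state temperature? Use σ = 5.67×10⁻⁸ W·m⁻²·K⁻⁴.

T ≈ 297 K

At equilibrium, absorbed power = emitted power.
Absorbing cross-section = πr² = 1.593×10¹² m²; emitting surface = 4πr² = 6.370×10¹² m² (ratio 4).
S·A_cross = εσ·A_surf·T⁴  ⇒  T⁴ = S/(4σ).
T⁴ = 1.00·1760/(4·5.67×10⁻⁸) = 7.760×10⁹ K⁴.
T = (7.760×10⁹)^(1/4).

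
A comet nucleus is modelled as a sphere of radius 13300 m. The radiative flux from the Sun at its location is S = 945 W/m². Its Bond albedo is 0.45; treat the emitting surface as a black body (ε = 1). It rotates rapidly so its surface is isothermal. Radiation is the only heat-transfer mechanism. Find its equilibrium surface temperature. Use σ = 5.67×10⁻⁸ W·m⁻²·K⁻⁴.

T ≈ 219 K

At equilibrium, absorbed power = emitted power.
Absorbing cross-section = πr² = 5.557×10⁸ m²; emitting surface = 4πr² = 2.223×10⁹ m² (ratio 4).
(1−a)S·A_cross = εσ·A_surf·T⁴  ⇒  T⁴ = (1−a)S/(4σ).
T⁴ = 0.550·945/(4·5.67×10⁻⁸) = 2.292×10⁹ K⁴.
T = (2.292×10⁹)^(1/4).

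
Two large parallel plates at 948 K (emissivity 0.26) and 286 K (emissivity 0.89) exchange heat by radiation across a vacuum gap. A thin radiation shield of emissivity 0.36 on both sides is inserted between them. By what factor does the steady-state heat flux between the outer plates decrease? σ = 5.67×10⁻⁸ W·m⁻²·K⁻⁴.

factor ≈ 2.15

Without shield: q₀ = σΔ(T⁴)/(1/ε₁+1/ε₂−1) with denominator 3.970.
With shield the two gaps are in series; the resistances add: (1/ε₁+1/ε_s−1)+(1/ε_s+1/ε₂−1) = 5.624+2.901 = 8.525.
Heat-flux ratio q₀/q = 8.525/3.970.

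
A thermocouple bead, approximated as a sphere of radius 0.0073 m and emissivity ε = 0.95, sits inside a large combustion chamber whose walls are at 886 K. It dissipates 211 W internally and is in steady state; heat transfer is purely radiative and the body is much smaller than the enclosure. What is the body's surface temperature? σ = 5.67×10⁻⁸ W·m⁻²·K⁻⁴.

T ≈ 1590 K

For a small grey body in a large enclosure, net radiated power = εσA(T⁴ − T_w⁴).
Steady state: P = εσA(T⁴ − T_w⁴) with A = 4πr² = 6.697×10⁻⁴ m².
T⁴ = P/(εσA) + T_w⁴ = 211/(0.95·5.67×10⁻⁸·6.697×10⁻⁴) + (886)⁴
    = 5.850×10¹² + 6.162×10¹¹ = 6.466×10¹² K⁴.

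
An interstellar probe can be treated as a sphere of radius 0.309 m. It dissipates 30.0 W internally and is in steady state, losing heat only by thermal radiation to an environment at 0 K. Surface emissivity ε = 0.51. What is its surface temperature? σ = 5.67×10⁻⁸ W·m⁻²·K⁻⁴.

Steady state: internal power = radiated power, P = εσA T⁴.
Radiating area A = 4πr² = 1.200 m².
T⁴ = P/(εσA) = 30.0/(0.51·5.67×10⁻⁸·1.200) = 8.647×10⁸ K⁴.
T = (8.647×10⁸)^(1/4).

T ≈ 171 K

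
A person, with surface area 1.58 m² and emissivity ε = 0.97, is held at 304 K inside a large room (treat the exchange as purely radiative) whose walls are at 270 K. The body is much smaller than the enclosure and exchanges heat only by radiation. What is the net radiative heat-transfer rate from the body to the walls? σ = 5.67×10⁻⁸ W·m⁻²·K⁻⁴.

For a small grey body in a large enclosure: P_net = εσA(T_body⁴ − T_wall⁴).
A = 1.58 m²; T_body⁴ − T_wall⁴ = 8.541×10⁹ − 5.314×10⁹ = 3.226×10⁹ K⁴.
|P_net| = 0.97·5.67×10⁻⁸·1.580·3.226×10⁹.

P_net ≈ 280 W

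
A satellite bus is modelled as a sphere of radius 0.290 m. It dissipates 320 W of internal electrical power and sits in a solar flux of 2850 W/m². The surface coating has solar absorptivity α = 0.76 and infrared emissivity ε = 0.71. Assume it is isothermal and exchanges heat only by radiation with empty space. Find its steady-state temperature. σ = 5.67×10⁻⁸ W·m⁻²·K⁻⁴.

At steady state, absorbed solar power + internal power = radiated power.
Absorbed: α·S·A_cross = 0.76·2850·0.2642 = 572.3 W (cross-section πr²).
Total input = 572.3 + 320 = 892.3 W.
Radiated: εσ·A_surf·T⁴ with A_surf = 4πr² = 1.057 m².
T⁴ = 892.3/(0.71·5.67×10⁻⁸·1.057) = 2.097×10¹⁰ K⁴.

T ≈ 381 K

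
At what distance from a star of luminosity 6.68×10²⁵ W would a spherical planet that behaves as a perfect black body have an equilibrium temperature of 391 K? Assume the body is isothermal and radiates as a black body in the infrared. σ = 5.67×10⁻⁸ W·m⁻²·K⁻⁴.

d ≈ 3.17×10¹⁰ m

For an isothermal black-emitting sphere, (1−a)S·πr² = σ·4πr²·T⁴ ⇒ S = 4σT⁴/(1−a).
S = 4·5.67×10⁻⁸·(391)⁴/1.00 = 5301 W/m².
Flux falls as S = L/(4πd²), so d = √(L/(4πS)) = √(6.68×10²⁵/(4π·5301)).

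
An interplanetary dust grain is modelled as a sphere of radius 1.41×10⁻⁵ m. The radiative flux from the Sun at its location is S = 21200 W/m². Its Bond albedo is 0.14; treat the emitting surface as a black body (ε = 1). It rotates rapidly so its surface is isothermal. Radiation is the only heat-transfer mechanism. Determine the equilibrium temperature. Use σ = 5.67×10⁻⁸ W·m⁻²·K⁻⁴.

T ≈ 532 K

At equilibrium, absorbed power = emitted power.
Absorbing cross-section = πr² = 6.246×10⁻¹⁰ m²; emitting surface = 4πr² = 2.498×10⁻⁹ m² (ratio 4).
(1−a)S·A_cross = εσ·A_surf·T⁴  ⇒  T⁴ = (1−a)S/(4σ).
T⁴ = 0.860·21200/(4·5.67×10⁻⁸) = 8.039×10¹⁰ K⁴.
T = (8.039×10¹⁰)^(1/4).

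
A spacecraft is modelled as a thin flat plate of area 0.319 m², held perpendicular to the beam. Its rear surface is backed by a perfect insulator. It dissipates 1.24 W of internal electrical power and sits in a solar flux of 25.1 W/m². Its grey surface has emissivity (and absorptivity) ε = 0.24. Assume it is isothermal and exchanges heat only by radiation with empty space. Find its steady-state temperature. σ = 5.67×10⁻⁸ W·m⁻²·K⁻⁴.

At steady state, absorbed solar power + internal power = radiated power.
Absorbed: α·S·A_cross = 0.24·25.1·0.3190 = 1.922 W (cross-section A).
Total input = 1.922 + 1.24 = 3.162 W.
Radiated: εσ·A_surf·T⁴ with A_surf = A = 0.3190 m².
T⁴ = 3.162/(0.24·5.67×10⁻⁸·0.3190) = 7.283×10⁸ K⁴.

T ≈ 164 K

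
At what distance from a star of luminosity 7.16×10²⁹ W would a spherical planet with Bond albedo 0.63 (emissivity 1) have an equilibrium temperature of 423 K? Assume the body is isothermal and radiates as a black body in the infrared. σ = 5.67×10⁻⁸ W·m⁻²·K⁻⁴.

d ≈ 1.70×10¹² m

For an isothermal black-emitting sphere, (1−a)S·πr² = σ·4πr²·T⁴ ⇒ S = 4σT⁴/(1−a).
S = 4·5.67×10⁻⁸·(423)⁴/0.370 = 19620 W/m².
Flux falls as S = L/(4πd²), so d = √(L/(4πS)) = √(7.16×10²⁹/(4π·19620)).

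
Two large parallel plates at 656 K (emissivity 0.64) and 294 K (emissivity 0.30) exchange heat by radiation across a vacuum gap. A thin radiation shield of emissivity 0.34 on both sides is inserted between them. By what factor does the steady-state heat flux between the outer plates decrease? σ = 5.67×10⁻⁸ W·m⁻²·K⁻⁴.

Without shield: q₀ = σΔ(T⁴)/(1/ε₁+1/ε₂−1) with denominator 3.896.
With shield the two gaps are in series; the resistances add: (1/ε₁+1/ε_s−1)+(1/ε_s+1/ε₂−1) = 3.504+5.275 = 8.778.
Heat-flux ratio q₀/q = 8.778/3.896.

factor ≈ 2.25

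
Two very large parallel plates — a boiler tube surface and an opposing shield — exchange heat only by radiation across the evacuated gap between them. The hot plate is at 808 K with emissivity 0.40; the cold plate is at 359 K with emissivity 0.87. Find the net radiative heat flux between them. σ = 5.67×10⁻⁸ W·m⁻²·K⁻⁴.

q ≈ 8770 W/m²

For two infinite grey parallel plates, q = σ(T₁⁴ − T₂⁴)/(1/ε₁ + 1/ε₂ − 1).
T₁⁴ − T₂⁴ = 4.262×10¹¹ − 1.661×10¹⁰ = 4.096×10¹¹ K⁴.
1/ε₁ + 1/ε₂ − 1 = 2.500 + 1.149 − 1 = 2.649.
q = 5.67×10⁻⁸ × 4.096×10¹¹ / 2.649.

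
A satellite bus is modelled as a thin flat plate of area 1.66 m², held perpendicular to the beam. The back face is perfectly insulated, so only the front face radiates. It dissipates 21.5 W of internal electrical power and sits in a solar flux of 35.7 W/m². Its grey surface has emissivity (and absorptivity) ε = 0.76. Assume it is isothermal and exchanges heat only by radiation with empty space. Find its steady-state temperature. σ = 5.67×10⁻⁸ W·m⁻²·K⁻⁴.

At steady state, absorbed solar power + internal power = radiated power.
Absorbed: α·S·A_cross = 0.76·35.7·1.660 = 45.04 W (cross-section A).
Total input = 45.04 + 21.5 = 66.54 W.
Radiated: εσ·A_surf·T⁴ with A_surf = A = 1.660 m².
T⁴ = 66.54/(0.76·5.67×10⁻⁸·1.660) = 9.302×10⁸ K⁴.

T ≈ 175 K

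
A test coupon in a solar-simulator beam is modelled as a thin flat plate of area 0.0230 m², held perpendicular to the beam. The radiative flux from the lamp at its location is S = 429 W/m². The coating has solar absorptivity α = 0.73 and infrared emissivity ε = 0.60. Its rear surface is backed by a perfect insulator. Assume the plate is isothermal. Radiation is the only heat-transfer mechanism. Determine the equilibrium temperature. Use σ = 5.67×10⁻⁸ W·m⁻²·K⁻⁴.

At equilibrium, absorbed power = emitted power.
Absorbing cross-section = A = 0.02300 m²; emitting surface = A = 0.02300 m² (ratio 1).
αS·A_cross = εσ·A_surf·T⁴  ⇒  T⁴ = αS/(ε·1σ).
T⁴ = 0.730·429/(0.60·1·5.67×10⁻⁸) = 9.205×10⁹ K⁴.
T = (9.205×10⁹)^(1/4).

T ≈ 310 K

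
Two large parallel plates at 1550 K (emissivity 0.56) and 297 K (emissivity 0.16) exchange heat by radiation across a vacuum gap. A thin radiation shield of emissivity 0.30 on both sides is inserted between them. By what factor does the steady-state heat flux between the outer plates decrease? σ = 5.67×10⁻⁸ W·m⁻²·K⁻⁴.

factor ≈ 1.81

Without shield: q₀ = σΔ(T⁴)/(1/ε₁+1/ε₂−1) with denominator 7.036.
With shield the two gaps are in series; the resistances add: (1/ε₁+1/ε_s−1)+(1/ε_s+1/ε₂−1) = 4.119+8.583 = 12.70.
Heat-flux ratio q₀/q = 12.70/7.036.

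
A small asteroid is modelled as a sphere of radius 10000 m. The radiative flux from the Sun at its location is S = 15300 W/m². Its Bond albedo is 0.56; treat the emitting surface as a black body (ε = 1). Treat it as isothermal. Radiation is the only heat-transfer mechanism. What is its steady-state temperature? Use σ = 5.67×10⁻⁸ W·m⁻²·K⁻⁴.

At equilibrium, absorbed power = emitted power.
Absorbing cross-section = πr² = 3.142×10⁸ m²; emitting surface = 4πr² = 1.257×10⁹ m² (ratio 4).
(1−a)S·A_cross = εσ·A_surf·T⁴  ⇒  T⁴ = (1−a)S/(4σ).
T⁴ = 0.440·15300/(4·5.67×10⁻⁸) = 2.968×10¹⁰ K⁴.
T = (2.968×10¹⁰)^(1/4).

T ≈ 415 K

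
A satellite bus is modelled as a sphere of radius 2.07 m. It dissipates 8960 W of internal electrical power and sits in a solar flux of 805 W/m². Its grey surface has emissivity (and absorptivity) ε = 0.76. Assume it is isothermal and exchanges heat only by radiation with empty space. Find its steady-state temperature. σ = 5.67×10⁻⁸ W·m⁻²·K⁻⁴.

T ≈ 293 K

At steady state, absorbed solar power + internal power = radiated power.
Absorbed: α·S·A_cross = 0.76·805·13.46 = 8236 W (cross-section πr²).
Total input = 8236 + 8960 = 17200 W.
Radiated: εσ·A_surf·T⁴ with A_surf = 4πr² = 53.85 m².
T⁴ = 17200/(0.76·5.67×10⁻⁸·53.85) = 7.411×10⁹ K⁴.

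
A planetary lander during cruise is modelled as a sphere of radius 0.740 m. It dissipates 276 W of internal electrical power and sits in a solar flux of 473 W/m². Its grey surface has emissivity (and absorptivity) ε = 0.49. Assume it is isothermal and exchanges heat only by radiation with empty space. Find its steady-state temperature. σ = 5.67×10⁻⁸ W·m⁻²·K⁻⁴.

At steady state, absorbed solar power + internal power = radiated power.
Absorbed: α·S·A_cross = 0.49·473·1.720 = 398.7 W (cross-section πr²).
Total input = 398.7 + 276 = 674.7 W.
Radiated: εσ·A_surf·T⁴ with A_surf = 4πr² = 6.881 m².
T⁴ = 674.7/(0.49·5.67×10⁻⁸·6.881) = 3.529×10⁹ K⁴.

T ≈ 244 K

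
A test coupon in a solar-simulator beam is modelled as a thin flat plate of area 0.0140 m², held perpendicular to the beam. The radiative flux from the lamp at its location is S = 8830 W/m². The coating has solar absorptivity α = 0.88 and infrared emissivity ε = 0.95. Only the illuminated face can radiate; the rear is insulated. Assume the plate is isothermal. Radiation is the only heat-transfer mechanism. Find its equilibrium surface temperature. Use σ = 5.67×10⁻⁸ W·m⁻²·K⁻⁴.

At equilibrium, absorbed power = emitted power.
Absorbing cross-section = A = 0.01400 m²; emitting surface = A = 0.01400 m² (ratio 1).
αS·A_cross = εσ·A_surf·T⁴  ⇒  T⁴ = αS/(ε·1σ).
T⁴ = 0.880·8830/(0.95·1·5.67×10⁻⁸) = 1.443×10¹¹ K⁴.
T = (1.443×10¹¹)^(1/4).

T ≈ 616 K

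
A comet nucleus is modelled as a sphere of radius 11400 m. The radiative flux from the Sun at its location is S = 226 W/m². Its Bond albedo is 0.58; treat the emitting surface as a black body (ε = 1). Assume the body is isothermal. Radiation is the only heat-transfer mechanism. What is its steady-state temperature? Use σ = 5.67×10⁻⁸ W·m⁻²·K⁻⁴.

T ≈ 143 K

At equilibrium, absorbed power = emitted power.
Absorbing cross-section = πr² = 4.083×10⁸ m²; emitting surface = 4πr² = 1.633×10⁹ m² (ratio 4).
(1−a)S·A_cross = εσ·A_surf·T⁴  ⇒  T⁴ = (1−a)S/(4σ).
T⁴ = 0.420·226/(4·5.67×10⁻⁸) = 4.185×10⁸ K⁴.
T = (4.185×10⁸)^(1/4).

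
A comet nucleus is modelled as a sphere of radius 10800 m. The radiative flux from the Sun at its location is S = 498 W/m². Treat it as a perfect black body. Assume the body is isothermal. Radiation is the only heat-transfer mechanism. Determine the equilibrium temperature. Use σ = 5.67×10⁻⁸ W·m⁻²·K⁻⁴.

T ≈ 216 K

At equilibrium, absorbed power = emitted power.
Absorbing cross-section = πr² = 3.664×10⁸ m²; emitting surface = 4πr² = 1.466×10⁹ m² (ratio 4).
S·A_cross = εσ·A_surf·T⁴  ⇒  T⁴ = S/(4σ).
T⁴ = 1.00·498/(4·5.67×10⁻⁸) = 2.196×10⁹ K⁴.
T = (2.196×10⁹)^(1/4).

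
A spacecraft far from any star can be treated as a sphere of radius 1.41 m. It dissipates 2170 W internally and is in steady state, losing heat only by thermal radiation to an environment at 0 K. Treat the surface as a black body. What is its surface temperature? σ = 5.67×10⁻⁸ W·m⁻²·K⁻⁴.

Steady state: internal power = radiated power, P = εσA T⁴.
Radiating area A = 4πr² = 24.98 m².
T⁴ = P/(εσA) = 2170/(1.0·5.67×10⁻⁸·24.98) = 1.532×10⁹ K⁴.
T = (1.532×10⁹)^(1/4).

T ≈ 198 K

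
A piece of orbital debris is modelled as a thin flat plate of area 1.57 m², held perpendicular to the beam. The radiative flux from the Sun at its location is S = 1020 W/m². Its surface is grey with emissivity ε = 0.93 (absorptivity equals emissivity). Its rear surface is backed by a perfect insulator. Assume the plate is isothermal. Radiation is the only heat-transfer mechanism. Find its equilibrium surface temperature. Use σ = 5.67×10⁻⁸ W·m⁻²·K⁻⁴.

At equilibrium, absorbed power = emitted power.
Absorbing cross-section = A = 1.570 m²; emitting surface = A = 1.570 m² (ratio 1).
εS·A_cross = εσ·A_surf·T⁴  ⇒  T⁴ = S/(1σ)   (ε cancels).
T⁴ = 1020/(1·5.67×10⁻⁸) = 1.799×10¹⁰ K⁴.
T = (1.799×10¹⁰)^(1/4).

T ≈ 366 K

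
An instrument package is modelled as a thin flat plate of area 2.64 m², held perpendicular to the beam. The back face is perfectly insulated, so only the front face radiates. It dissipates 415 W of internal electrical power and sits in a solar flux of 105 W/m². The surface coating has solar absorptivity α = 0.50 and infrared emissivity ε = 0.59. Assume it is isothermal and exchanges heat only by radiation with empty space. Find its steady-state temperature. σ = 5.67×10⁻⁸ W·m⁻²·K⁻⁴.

T ≈ 281 K

At steady state, absorbed solar power + internal power = radiated power.
Absorbed: α·S·A_cross = 0.50·105·2.640 = 138.6 W (cross-section A).
Total input = 138.6 + 415 = 553.6 W.
Radiated: εσ·A_surf·T⁴ with A_surf = A = 2.640 m².
T⁴ = 553.6/(0.59·5.67×10⁻⁸·2.640) = 6.268×10⁹ K⁴.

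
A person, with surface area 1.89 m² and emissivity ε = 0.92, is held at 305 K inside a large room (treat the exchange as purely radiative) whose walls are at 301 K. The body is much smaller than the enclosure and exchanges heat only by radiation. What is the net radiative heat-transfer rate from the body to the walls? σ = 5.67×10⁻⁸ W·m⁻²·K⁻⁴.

P_net ≈ 43.9 W

For a small grey body in a large enclosure: P_net = εσA(T_body⁴ − T_wall⁴).
A = 1.89 m²; T_body⁴ − T_wall⁴ = 8.654×10⁹ − 8.209×10⁹ = 4.451×10⁸ K⁴.
|P_net| = 0.92·5.67×10⁻⁸·1.890·4.451×10⁸.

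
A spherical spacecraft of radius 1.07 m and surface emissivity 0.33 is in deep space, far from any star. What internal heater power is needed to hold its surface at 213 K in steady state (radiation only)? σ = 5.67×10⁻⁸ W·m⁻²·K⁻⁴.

P = εσ·4πr²·T⁴.
4πr² = 14.39 m²; T⁴ = 2.058×10⁹ K⁴.
P = 0.33·5.67×10⁻⁸·14.39·2.058×10⁹.

P ≈ 554 W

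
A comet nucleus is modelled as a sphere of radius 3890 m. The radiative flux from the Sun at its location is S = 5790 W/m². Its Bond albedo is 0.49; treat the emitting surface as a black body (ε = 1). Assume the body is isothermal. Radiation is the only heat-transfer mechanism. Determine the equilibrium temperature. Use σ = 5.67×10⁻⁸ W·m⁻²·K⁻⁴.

At equilibrium, absorbed power = emitted power.
Absorbing cross-section = πr² = 4.754×10⁷ m²; emitting surface = 4πr² = 1.902×10⁸ m² (ratio 4).
(1−a)S·A_cross = εσ·A_surf·T⁴  ⇒  T⁴ = (1−a)S/(4σ).
T⁴ = 0.510·5790/(4·5.67×10⁻⁸) = 1.302×10¹⁰ K⁴.
T = (1.302×10¹⁰)^(1/4).

T ≈ 338 K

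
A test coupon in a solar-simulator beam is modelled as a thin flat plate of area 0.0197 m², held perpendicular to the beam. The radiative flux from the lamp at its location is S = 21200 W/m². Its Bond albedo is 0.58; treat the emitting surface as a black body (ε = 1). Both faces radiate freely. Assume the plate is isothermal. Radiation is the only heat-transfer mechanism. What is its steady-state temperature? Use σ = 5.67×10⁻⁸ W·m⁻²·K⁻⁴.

T ≈ 529 K

At equilibrium, absorbed power = emitted power.
Absorbing cross-section = A = 0.01970 m²; emitting surface = 2A = 0.03940 m² (ratio 2).
(1−a)S·A_cross = εσ·A_surf·T⁴  ⇒  T⁴ = (1−a)S/(2σ).
T⁴ = 0.420·21200/(2·5.67×10⁻⁸) = 7.852×10¹⁰ K⁴.
T = (7.852×10¹⁰)^(1/4).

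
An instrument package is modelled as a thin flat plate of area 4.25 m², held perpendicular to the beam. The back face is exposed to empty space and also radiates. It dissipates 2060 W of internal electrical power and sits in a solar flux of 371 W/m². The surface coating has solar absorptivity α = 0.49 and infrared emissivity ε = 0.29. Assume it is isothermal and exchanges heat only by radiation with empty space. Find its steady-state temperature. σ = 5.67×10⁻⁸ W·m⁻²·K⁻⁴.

At steady state, absorbed solar power + internal power = radiated power.
Absorbed: α·S·A_cross = 0.49·371·4.250 = 772.6 W (cross-section A).
Total input = 772.6 + 2060 = 2833 W.
Radiated: εσ·A_surf·T⁴ with A_surf = 2A = 8.500 m².
T⁴ = 2833/(0.29·5.67×10⁻⁸·8.500) = 2.027×10¹⁰ K⁴.

T ≈ 377 K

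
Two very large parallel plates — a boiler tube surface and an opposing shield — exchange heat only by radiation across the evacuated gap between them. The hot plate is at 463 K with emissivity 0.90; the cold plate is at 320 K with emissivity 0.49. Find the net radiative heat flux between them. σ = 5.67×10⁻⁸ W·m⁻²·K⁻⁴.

q ≈ 935 W/m²

For two infinite grey parallel plates, q = σ(T₁⁴ − T₂⁴)/(1/ε₁ + 1/ε₂ − 1).
T₁⁴ − T₂⁴ = 4.595×10¹⁰ − 1.049×10¹⁰ = 3.547×10¹⁰ K⁴.
1/ε₁ + 1/ε₂ − 1 = 1.111 + 2.041 − 1 = 2.152.
q = 5.67×10⁻⁸ × 3.547×10¹⁰ / 2.152.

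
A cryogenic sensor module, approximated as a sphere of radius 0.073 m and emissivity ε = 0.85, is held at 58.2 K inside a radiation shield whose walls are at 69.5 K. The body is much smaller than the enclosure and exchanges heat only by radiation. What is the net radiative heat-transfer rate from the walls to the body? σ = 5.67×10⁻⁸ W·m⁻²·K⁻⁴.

P_net ≈ 0.0383 W

For a small grey body in a large enclosure: P_net = εσA(T_body⁴ − T_wall⁴).
A = 4πr² = 0.06697 m²; T_body⁴ − T_wall⁴ = 1.147×10⁷ − 2.333×10⁷ = -1.186×10⁷ K⁴.
|P_net| = 0.85·5.67×10⁻⁸·0.06697·1.186×10⁷.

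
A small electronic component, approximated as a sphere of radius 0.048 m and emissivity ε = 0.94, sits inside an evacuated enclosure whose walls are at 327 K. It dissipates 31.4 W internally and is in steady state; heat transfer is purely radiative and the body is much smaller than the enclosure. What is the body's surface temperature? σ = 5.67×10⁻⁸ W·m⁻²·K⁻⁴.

T ≈ 422 K

For a small grey body in a large enclosure, net radiated power = εσA(T⁴ − T_w⁴).
Steady state: P = εσA(T⁴ − T_w⁴) with A = 4πr² = 0.02895 m².
T⁴ = P/(εσA) + T_w⁴ = 31.4/(0.94·5.67×10⁻⁸·0.02895) + (327)⁴
    = 2.035×10¹⁰ + 1.143×10¹⁰ = 3.178×10¹⁰ K⁴.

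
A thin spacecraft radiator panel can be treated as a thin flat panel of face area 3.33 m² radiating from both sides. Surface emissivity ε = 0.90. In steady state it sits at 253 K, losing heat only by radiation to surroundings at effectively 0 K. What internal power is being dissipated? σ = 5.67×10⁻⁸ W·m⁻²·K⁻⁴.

P ≈ 1390 W

Steady state: P = εσA T⁴.
A = 2·3.33 = 6.660 m²; T⁴ = (253)⁴ = 4.097×10⁹ K⁴.
P = 0.90 × 5.67×10⁻⁸ × 6.660 × 4.097×10⁹.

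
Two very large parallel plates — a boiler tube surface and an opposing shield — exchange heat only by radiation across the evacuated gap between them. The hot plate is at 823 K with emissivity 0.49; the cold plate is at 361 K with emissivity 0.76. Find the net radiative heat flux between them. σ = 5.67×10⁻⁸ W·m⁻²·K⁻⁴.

For two infinite grey parallel plates, q = σ(T₁⁴ − T₂⁴)/(1/ε₁ + 1/ε₂ − 1).
T₁⁴ − T₂⁴ = 4.588×10¹¹ − 1.698×10¹⁰ = 4.418×10¹¹ K⁴.
1/ε₁ + 1/ε₂ − 1 = 2.041 + 1.316 − 1 = 2.357.
q = 5.67×10⁻⁸ × 4.418×10¹¹ / 2.357.

q ≈ 10600 W/m²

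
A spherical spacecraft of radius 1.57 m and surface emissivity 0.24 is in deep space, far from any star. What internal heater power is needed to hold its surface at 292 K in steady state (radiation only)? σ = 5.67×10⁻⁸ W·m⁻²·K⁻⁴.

P ≈ 3060 W

P = εσ·4πr²·T⁴.
4πr² = 30.97 m²; T⁴ = 7.270×10⁹ K⁴.
P = 0.24·5.67×10⁻⁸·30.97·7.270×10⁹.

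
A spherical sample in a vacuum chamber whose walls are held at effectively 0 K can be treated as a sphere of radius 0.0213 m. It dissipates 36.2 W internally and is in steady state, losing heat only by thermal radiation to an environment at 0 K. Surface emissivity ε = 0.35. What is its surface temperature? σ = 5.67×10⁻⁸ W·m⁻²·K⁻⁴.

Steady state: internal power = radiated power, P = εσA T⁴.
Radiating area A = 4πr² = 0.005701 m².
T⁴ = P/(εσA) = 36.2/(0.35·5.67×10⁻⁸·0.005701) = 3.200×10¹¹ K⁴.
T = (3.200×10¹¹)^(1/4).

T ≈ 752 K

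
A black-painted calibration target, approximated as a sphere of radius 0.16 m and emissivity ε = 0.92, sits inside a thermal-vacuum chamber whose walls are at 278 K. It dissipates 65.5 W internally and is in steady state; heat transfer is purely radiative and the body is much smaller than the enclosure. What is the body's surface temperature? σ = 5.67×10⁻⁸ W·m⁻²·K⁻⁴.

T ≈ 315 K

For a small grey body in a large enclosure, net radiated power = εσA(T⁴ − T_w⁴).
Steady state: P = εσA(T⁴ − T_w⁴) with A = 4πr² = 0.3217 m².
T⁴ = P/(εσA) + T_w⁴ = 65.5/(0.92·5.67×10⁻⁸·0.3217) + (278)⁴
    = 3.903×10⁹ + 5.973×10⁹ = 9.876×10⁹ K⁴.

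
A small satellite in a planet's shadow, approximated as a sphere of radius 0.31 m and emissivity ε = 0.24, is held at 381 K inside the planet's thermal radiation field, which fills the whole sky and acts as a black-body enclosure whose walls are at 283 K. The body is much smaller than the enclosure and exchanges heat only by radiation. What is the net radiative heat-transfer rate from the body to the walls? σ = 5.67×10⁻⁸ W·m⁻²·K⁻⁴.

P_net ≈ 241 W

For a small grey body in a large enclosure: P_net = εσA(T_body⁴ − T_wall⁴).
A = 4πr² = 1.208 m²; T_body⁴ − T_wall⁴ = 2.107×10¹⁰ − 6.414×10⁹ = 1.466×10¹⁰ K⁴.
|P_net| = 0.24·5.67×10⁻⁸·1.208·1.466×10¹⁰.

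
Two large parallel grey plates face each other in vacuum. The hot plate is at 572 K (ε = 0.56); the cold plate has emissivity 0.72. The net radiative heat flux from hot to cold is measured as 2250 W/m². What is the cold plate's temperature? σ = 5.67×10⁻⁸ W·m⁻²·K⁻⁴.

T₂ ≈ 380 K

q = σ(T₁⁴ − T₂⁴)/(1/ε₁ + 1/ε₂ − 1); denominator = 2.175.
T₂⁴ = T₁⁴ − q·(1/ε₁+1/ε₂−1)/σ = 1.070×10¹¹ − 2250·2.175/5.67×10⁻⁸
    = 2.076×10¹⁰ K⁴.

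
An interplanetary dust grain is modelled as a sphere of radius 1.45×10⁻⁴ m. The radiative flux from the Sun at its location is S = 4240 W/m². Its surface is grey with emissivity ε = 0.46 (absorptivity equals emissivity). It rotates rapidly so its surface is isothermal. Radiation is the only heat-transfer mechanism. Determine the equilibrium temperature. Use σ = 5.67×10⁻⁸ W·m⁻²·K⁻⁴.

T ≈ 370 K

At equilibrium, absorbed power = emitted power.
Absorbing cross-section = πr² = 6.605×10⁻⁸ m²; emitting surface = 4πr² = 2.642×10⁻⁷ m² (ratio 4).
εS·A_cross = εσ·A_surf·T⁴  ⇒  T⁴ = S/(4σ)   (ε cancels).
T⁴ = 4240/(4·5.67×10⁻⁸) = 1.869×10¹⁰ K⁴.
T = (1.869×10¹⁰)^(1/4).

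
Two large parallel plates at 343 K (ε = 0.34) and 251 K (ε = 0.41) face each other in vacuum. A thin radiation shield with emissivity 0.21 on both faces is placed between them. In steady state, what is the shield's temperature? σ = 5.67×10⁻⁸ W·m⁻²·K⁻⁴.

T_s ≈ 306 K

In steady state the net flux on the hot side equals that on the cold side.
σ(T₁⁴−T_s⁴)/D₁ = σ(T_s⁴−T₂⁴)/D₂, with D₁ = 1/ε₁+1/ε_s−1 = 6.703, D₂ = 1/ε_s+1/ε₂−1 = 6.201.
Solve for T_s⁴: T_s⁴ = (D₂·T₁⁴ + D₁·T₂⁴)/(D₁+D₂) = 8.713×10⁹ K⁴.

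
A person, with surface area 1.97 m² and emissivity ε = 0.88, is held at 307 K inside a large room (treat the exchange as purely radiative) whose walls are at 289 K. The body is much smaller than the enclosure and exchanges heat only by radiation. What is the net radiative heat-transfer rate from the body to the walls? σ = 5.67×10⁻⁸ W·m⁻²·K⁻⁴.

For a small grey body in a large enclosure: P_net = εσA(T_body⁴ − T_wall⁴).
A = 1.97 m²; T_body⁴ − T_wall⁴ = 8.883×10⁹ − 6.976×10⁹ = 1.907×10⁹ K⁴.
|P_net| = 0.88·5.67×10⁻⁸·1.970·1.907×10⁹.

P_net ≈ 187 W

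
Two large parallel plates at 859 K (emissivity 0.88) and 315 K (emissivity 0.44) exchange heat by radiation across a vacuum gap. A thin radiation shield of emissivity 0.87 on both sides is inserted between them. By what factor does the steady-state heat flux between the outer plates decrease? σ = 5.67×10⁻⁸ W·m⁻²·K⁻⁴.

factor ≈ 1.54

Without shield: q₀ = σΔ(T⁴)/(1/ε₁+1/ε₂−1) with denominator 2.409.
With shield the two gaps are in series; the resistances add: (1/ε₁+1/ε_s−1)+(1/ε_s+1/ε₂−1) = 1.286+2.422 = 3.708.
Heat-flux ratio q₀/q = 3.708/2.409.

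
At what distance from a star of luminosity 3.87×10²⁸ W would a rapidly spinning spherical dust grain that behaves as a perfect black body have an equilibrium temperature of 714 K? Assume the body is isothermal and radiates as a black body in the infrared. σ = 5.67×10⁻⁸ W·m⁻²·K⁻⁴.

d ≈ 2.29×10¹¹ m

For an isothermal black-emitting sphere, (1−a)S·πr² = σ·4πr²·T⁴ ⇒ S = 4σT⁴/(1−a).
S = 4·5.67×10⁻⁸·(714)⁴/1.00 = 58940 W/m².
Flux falls as S = L/(4πd²), so d = √(L/(4πS)) = √(3.87×10²⁸/(4π·58940)).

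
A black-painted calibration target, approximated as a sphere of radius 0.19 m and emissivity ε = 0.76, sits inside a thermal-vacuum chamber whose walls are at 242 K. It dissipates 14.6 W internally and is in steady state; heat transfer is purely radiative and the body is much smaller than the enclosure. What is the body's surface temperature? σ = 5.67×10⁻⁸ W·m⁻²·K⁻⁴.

T ≈ 254 K

For a small grey body in a large enclosure, net radiated power = εσA(T⁴ − T_w⁴).
Steady state: P = εσA(T⁴ − T_w⁴) with A = 4πr² = 0.4536 m².
T⁴ = P/(εσA) + T_w⁴ = 14.6/(0.76·5.67×10⁻⁸·0.4536) + (242)⁴
    = 7.469×10⁸ + 3.430×10⁹ = 4.177×10⁹ K⁴.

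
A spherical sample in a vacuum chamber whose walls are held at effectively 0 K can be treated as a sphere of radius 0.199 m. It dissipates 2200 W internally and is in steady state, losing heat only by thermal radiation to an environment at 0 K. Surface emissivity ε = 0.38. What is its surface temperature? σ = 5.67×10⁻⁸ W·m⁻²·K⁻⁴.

T ≈ 673 K

Steady state: internal power = radiated power, P = εσA T⁴.
Radiating area A = 4πr² = 0.4976 m².
T⁴ = P/(εσA) = 2200/(0.38·5.67×10⁻⁸·0.4976) = 2.052×10¹¹ K⁴.
T = (2.052×10¹¹)^(1/4).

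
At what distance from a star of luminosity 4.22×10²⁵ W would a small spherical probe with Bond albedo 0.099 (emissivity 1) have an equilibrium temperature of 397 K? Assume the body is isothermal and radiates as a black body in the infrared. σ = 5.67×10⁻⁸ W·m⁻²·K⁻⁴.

d ≈ 2.32×10¹⁰ m

For an isothermal black-emitting sphere, (1−a)S·πr² = σ·4πr²·T⁴ ⇒ S = 4σT⁴/(1−a).
S = 4·5.67×10⁻⁸·(397)⁴/0.901 = 6253 W/m².
Flux falls as S = L/(4πd²), so d = √(L/(4πS)) = √(4.22×10²⁵/(4π·6253)).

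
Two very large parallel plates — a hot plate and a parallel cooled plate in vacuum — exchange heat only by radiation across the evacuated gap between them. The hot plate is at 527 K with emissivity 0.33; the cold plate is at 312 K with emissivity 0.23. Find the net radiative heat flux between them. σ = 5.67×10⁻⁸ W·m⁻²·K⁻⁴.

For two infinite grey parallel plates, q = σ(T₁⁴ − T₂⁴)/(1/ε₁ + 1/ε₂ − 1).
T₁⁴ − T₂⁴ = 7.713×10¹⁰ − 9.476×10⁹ = 6.766×10¹⁰ K⁴.
1/ε₁ + 1/ε₂ − 1 = 3.030 + 4.348 − 1 = 6.378.
q = 5.67×10⁻⁸ × 6.766×10¹⁰ / 6.378.

q ≈ 601 W/m²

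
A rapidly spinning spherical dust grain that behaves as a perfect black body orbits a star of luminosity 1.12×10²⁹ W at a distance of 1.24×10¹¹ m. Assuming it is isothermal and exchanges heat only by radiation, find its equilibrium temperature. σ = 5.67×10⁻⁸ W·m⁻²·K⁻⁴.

First find the stellar flux at distance d: S = L/(4πd²) = 1.12×10²⁹/(4π·(1.24×10¹¹)²) = 5.796×10⁵ W/m².
For an isothermal sphere, absorbed (1−a)S·πr² = emitted σ·4πr²·T⁴, so T⁴ = (1−a)S/(4σ).
T⁴ = 1.00·5.796×10⁵/(4·5.67×10⁻⁸) = 2.556×10¹² K⁴.

T ≈ 1260 K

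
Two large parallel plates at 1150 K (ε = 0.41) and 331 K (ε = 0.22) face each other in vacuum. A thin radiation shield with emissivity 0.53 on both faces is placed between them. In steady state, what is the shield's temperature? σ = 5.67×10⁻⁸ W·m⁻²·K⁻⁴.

T_s ≈ 1020 K

In steady state the net flux on the hot side equals that on the cold side.
σ(T₁⁴−T_s⁴)/D₁ = σ(T_s⁴−T₂⁴)/D₂, with D₁ = 1/ε₁+1/ε_s−1 = 3.326, D₂ = 1/ε_s+1/ε₂−1 = 5.432.
Solve for T_s⁴: T_s⁴ = (D₂·T₁⁴ + D₁·T₂⁴)/(D₁+D₂) = 1.089×10¹² K⁴.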